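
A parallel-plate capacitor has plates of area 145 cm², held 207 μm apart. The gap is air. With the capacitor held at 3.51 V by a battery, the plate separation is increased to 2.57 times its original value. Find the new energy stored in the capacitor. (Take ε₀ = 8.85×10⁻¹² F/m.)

1.49 nJ

A = 145 cm² = 1.45×10⁻² m².
Initially C₁ = ε₀A/d = 8.85×10⁻¹² × 1.45×10⁻² / 2.07×10⁻⁴ = 6.20×10⁻¹⁰ F.
U₁ = 3.82×10⁻⁹ J.
Battery connected ⇒ V is held fixed. C₂ = 0.389 C₁ and U = ½CV², so U₂/U₁ = C₂/C₁ = 0.389.
U₂ = 0.389 × 3.82×10⁻⁹ = 1.49×10⁻⁹ J.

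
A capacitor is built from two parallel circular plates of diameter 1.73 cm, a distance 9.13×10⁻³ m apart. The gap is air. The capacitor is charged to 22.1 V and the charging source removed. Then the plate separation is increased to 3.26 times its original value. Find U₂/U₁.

Isolated ⇒ Q is held fixed.
C₂ = 0.307 C₁ and U = Q²/(2C), so U₂/U₁ = C₁/C₂ = 3.26.

U₂/U₁ ≈ 3.26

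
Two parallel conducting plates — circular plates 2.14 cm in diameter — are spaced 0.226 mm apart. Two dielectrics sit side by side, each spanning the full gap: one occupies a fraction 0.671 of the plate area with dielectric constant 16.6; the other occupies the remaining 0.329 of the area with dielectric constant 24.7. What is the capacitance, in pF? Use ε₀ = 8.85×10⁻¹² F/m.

271 pF

A = π(2.14/2 cm)² = 3.60×10⁻⁴ m².
Side-by-side slabs ⇒ two capacitors in parallel, each spanning the full gap.
C₁ = κ₁ε₀A₁/d = 16.6 × 8.85×10⁻¹² × 2.41×10⁻⁴ / 2.26×10⁻⁴ = 1.57×10⁻¹⁰ F.
C₂ = κ₂ε₀A₂/d = 24.7 × 8.85×10⁻¹² × 1.18×10⁻⁴ / 2.26×10⁻⁴ = 1.14×10⁻¹⁰ F.
C = C₁ + C₂ = 2.71×10⁻¹⁰ F.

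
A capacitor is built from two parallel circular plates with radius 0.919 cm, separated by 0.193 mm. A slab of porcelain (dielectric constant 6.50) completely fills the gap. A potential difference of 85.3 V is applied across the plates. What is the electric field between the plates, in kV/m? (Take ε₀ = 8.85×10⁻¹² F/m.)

E = V/d = 85.3 / 1.93×10⁻⁴ = 4.42×10⁵ V/m.

442 kV/m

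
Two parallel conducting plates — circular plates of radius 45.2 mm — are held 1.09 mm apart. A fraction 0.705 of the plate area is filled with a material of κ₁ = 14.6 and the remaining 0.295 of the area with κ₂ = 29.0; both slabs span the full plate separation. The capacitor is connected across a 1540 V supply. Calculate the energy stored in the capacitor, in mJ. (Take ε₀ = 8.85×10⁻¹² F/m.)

A = π(45.2 mm)² = 6.42×10⁻³ m².
Side-by-side slabs ⇒ two capacitors in parallel, each spanning the full gap.
C₁ = κ₁ε₀A₁/d = 14.6 × 8.85×10⁻¹² × 4.52×10⁻³ / 1.09×10⁻³ = 5.36×10⁻¹⁰ F.
C₂ = κ₂ε₀A₂/d = 29.0 × 8.85×10⁻¹² × 1.89×10⁻³ / 1.09×10⁻³ = 4.46×10⁻¹⁰ F.
C = C₁ + C₂ = 9.82×10⁻¹⁰ F.
U = ½CV² = ½ × 9.82×10⁻¹⁰ × (1540)² = 1.16×10⁻³ J.

U ≈ 1.16 mJ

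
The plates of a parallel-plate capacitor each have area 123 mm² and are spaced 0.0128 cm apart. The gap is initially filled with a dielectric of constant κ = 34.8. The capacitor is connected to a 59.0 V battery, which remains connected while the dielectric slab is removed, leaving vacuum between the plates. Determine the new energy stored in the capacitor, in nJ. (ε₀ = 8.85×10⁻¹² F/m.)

A = 123 mm² = 1.23×10⁻⁴ m².
Initially C₁ = κε₀A/d = 34.8 × 8.85×10⁻¹² × 1.23×10⁻⁴ / 1.28×10⁻⁴ = 2.96×10⁻¹⁰ F.
U₁ = 5.15×10⁻⁷ J.
Battery connected ⇒ V is held fixed. C₂ = 0.0287 C₁ and U = ½CV², so U₂/U₁ = C₂/C₁ = 0.0287.
U₂ = 0.0287 × 5.15×10⁻⁷ = 1.48×10⁻⁸ J.

U ≈ 14.8 nJ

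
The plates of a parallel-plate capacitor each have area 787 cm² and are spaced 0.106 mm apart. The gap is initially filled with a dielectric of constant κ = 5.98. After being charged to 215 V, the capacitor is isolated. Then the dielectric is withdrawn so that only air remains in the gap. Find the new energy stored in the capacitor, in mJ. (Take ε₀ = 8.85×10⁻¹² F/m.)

5.43 mJ

A = 787 cm² = 7.87×10⁻² m².
Initially C₁ = κε₀A/d = 5.98 × 8.85×10⁻¹² × 7.87×10⁻² / 1.06×10⁻⁴ = 3.93×10⁻⁸ F.
U₁ = 9.08×10⁻⁴ J.
Isolated ⇒ Q is held fixed. C₂ = 0.167 C₁ and U = Q²/(2C), so U₂/U₁ = C₁/C₂ = 5.98.
U₂ = 5.98 × 9.08×10⁻⁴ = 5.43×10⁻³ J.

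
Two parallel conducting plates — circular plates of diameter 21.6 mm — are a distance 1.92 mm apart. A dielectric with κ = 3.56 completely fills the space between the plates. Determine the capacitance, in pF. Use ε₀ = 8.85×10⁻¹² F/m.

A = π(21.6/2 mm)² = 3.66×10⁻⁴ m².
C = κε₀A/d = 3.56 × 8.85×10⁻¹² × 3.66×10⁻⁴ / 1.92×10⁻³ = 6.01×10⁻¹² F.

6.01 pF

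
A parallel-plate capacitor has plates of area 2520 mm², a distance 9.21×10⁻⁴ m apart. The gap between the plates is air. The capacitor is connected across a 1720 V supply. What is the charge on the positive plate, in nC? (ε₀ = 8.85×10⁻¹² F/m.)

A = 2520 mm² = 2.52×10⁻³ m².
C = ε₀A/d = 8.85×10⁻¹² × 2.52×10⁻³ / 9.21×10⁻⁴ = 2.42×10⁻¹¹ F.
Q = CV = 2.42×10⁻¹¹ × 1720 = 4.16×10⁻⁸ C.

Q ≈ 41.6 nC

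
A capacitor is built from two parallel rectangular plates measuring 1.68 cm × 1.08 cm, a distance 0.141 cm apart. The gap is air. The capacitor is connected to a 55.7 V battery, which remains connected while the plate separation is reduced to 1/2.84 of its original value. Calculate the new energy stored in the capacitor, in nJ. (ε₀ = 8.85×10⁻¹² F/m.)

5.02 nJ

A = 1.68 × 1.08 cm² = 1.81×10⁻⁴ m².
Initially C₁ = ε₀A/d = 8.85×10⁻¹² × 1.81×10⁻⁴ / 1.41×10⁻³ = 1.14×10⁻¹² F.
U₁ = 1.77×10⁻⁹ J.
Battery connected ⇒ V is held fixed. C₂ = 2.84 C₁ and U = ½CV², so U₂/U₁ = C₂/C₁ = 2.84.
U₂ = 2.84 × 1.77×10⁻⁹ = 5.02×10⁻⁹ J.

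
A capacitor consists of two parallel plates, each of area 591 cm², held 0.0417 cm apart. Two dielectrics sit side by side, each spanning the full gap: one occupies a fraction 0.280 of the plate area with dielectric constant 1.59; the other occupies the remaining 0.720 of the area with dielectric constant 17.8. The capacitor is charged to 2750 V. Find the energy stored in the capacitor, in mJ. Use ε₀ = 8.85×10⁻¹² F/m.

A = 591 cm² = 5.91×10⁻² m².
Side-by-side slabs ⇒ two capacitors in parallel, each spanning the full gap.
C₁ = κ₁ε₀A₁/d = 1.59 × 8.85×10⁻¹² × 1.65×10⁻² / 4.17×10⁻⁴ = 5.58×10⁻¹⁰ F.
C₂ = κ₂ε₀A₂/d = 17.8 × 8.85×10⁻¹² × 4.26×10⁻² / 4.17×10⁻⁴ = 1.61×10⁻⁸ F.
C = C₁ + C₂ = 1.66×10⁻⁸ F.
U = ½CV² = ½ × 1.66×10⁻⁸ × (2750)² = 6.29×10⁻² J.

U ≈ 62.9 mJ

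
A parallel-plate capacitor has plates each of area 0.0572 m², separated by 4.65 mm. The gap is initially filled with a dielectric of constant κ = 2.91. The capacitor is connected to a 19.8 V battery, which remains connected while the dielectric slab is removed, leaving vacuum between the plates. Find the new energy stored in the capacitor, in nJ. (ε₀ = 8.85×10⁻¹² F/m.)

21.3 nJ

Initially C₁ = κε₀A/d = 2.91 × 8.85×10⁻¹² × 5.72×10⁻² / 4.65×10⁻³ = 3.17×10⁻¹⁰ F.
U₁ = 6.21×10⁻⁸ J.
Battery connected ⇒ V is held fixed. C₂ = 0.344 C₁ and U = ½CV², so U₂/U₁ = C₂/C₁ = 0.344.
U₂ = 0.344 × 6.21×10⁻⁸ = 2.13×10⁻⁸ J.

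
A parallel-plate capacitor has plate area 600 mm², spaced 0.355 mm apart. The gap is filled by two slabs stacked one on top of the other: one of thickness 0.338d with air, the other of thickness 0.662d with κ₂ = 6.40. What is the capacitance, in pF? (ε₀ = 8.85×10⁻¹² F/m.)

A = 600 mm² = 6.00×10⁻⁴ m².
Stacked slabs ⇒ two capacitors in series, each with the full plate area.
C₁ = κ₁ε₀A/d₁ = 1.00 × 8.85×10⁻¹² × 6.00×10⁻⁴ / 1.20×10⁻⁴ = 4.43×10⁻¹¹ F.
C₂ = κ₂ε₀A/d₂ = 6.40 × 8.85×10⁻¹² × 6.00×10⁻⁴ / 2.35×10⁻⁴ = 1.45×10⁻¹⁰ F.
C = (1/C₁ + 1/C₂)⁻¹ = 3.39×10⁻¹¹ F.

C ≈ 33.9 pF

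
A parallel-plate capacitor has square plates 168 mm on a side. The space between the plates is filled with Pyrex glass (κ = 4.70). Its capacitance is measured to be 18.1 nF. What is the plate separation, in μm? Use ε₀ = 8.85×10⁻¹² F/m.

64.9 μm

A = (168 mm)² = 2.82×10⁻² m².
d = κε₀A/C = 4.70 × 8.85×10⁻¹² × 2.82×10⁻² / 1.81×10⁻⁸ = 6.49×10⁻⁵ m.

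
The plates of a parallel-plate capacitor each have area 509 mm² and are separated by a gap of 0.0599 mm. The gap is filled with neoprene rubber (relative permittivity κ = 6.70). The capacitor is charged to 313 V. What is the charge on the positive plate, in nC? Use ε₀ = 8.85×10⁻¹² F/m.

A = 509 mm² = 5.09×10⁻⁴ m².
C = κε₀A/d = 6.70 × 8.85×10⁻¹² × 5.09×10⁻⁴ / 5.99×10⁻⁵ = 5.04×10⁻¹⁰ F.
Q = CV = 5.04×10⁻¹⁰ × 313 = 1.58×10⁻⁷ C.

158 nC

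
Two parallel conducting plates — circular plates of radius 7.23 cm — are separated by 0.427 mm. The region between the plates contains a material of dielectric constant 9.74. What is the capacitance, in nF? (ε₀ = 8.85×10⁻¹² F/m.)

A = π(7.23 cm)² = 1.64×10⁻² m².
C = κε₀A/d = 9.74 × 8.85×10⁻¹² × 1.64×10⁻² / 4.27×10⁻⁴ = 3.32×10⁻⁹ F.

C ≈ 3.32 nF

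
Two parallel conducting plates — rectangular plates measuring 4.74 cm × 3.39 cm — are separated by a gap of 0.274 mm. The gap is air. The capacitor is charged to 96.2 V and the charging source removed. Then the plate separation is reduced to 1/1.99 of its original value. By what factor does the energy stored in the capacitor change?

Isolated ⇒ Q is held fixed.
C₂ = 1.99 C₁ and U = Q²/(2C), so U₂/U₁ = C₁/C₂ = 0.503.

U₂/U₁ ≈ 0.503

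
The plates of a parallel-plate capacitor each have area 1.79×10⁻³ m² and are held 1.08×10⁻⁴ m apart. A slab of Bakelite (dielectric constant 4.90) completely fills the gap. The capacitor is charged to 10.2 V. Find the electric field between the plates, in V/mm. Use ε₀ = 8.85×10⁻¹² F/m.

E ≈ 94.4 V/mm

E = V/d = 10.2 / 1.08×10⁻⁴ = 9.44×10⁴ V/m.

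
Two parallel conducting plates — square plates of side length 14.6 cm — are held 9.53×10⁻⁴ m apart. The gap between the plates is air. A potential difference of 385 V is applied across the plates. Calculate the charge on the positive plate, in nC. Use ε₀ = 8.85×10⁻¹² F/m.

Q ≈ 76.2 nC

A = (14.6 cm)² = 2.13×10⁻² m².
C = ε₀A/d = 8.85×10⁻¹² × 2.13×10⁻² / 9.53×10⁻⁴ = 1.98×10⁻¹⁰ F.
Q = CV = 1.98×10⁻¹⁰ × 385 = 7.62×10⁻⁸ C.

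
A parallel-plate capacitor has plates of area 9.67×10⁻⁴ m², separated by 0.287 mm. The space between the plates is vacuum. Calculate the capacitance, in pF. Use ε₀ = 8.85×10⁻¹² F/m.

C ≈ 29.8 pF

C = ε₀A/d = 8.85×10⁻¹² × 9.67×10⁻⁴ / 2.87×10⁻⁴ = 2.98×10⁻¹¹ F.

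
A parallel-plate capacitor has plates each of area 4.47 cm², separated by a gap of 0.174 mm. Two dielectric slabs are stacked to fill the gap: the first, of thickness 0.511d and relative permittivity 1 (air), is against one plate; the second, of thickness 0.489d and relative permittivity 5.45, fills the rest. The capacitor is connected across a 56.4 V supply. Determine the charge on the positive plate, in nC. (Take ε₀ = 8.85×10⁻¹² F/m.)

Q ≈ 2.13 nC

A = 4.47 cm² = 4.47×10⁻⁴ m².
Stacked slabs ⇒ two capacitors in series, each with the full plate area.
C₁ = κ₁ε₀A/d₁ = 1.00 × 8.85×10⁻¹² × 4.47×10⁻⁴ / 8.89×10⁻⁵ = 4.45×10⁻¹¹ F.
C₂ = κ₂ε₀A/d₂ = 5.45 × 8.85×10⁻¹² × 4.47×10⁻⁴ / 8.51×10⁻⁵ = 2.53×10⁻¹⁰ F.
C = (1/C₁ + 1/C₂)⁻¹ = 3.78×10⁻¹¹ F.
Q = CV = 3.78×10⁻¹¹ × 56.4 = 2.13×10⁻⁹ C.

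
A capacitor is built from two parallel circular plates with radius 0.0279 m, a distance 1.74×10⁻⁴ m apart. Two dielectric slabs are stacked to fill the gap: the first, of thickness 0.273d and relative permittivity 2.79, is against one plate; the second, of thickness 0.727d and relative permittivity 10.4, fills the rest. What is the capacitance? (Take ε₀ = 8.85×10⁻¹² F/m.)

0.741 nF

A = π(0.0279 m)² = 2.45×10⁻³ m².
Stacked slabs ⇒ two capacitors in series, each with the full plate area.
C₁ = κ₁ε₀A/d₁ = 2.79 × 8.85×10⁻¹² × 2.45×10⁻³ / 4.75×10⁻⁵ = 1.27×10⁻⁹ F.
C₂ = κ₂ε₀A/d₂ = 10.4 × 8.85×10⁻¹² × 2.45×10⁻³ / 1.26×10⁻⁴ = 1.78×10⁻⁹ F.
C = (1/C₁ + 1/C₂)⁻¹ = 7.41×10⁻¹⁰ F.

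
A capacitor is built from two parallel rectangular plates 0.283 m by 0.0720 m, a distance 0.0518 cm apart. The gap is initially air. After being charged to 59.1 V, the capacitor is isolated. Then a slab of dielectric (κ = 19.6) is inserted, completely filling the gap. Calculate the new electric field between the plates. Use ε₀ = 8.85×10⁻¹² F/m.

A = 0.283 × 0.0720 m² = 2.04×10⁻² m².
Initially C₁ = ε₀A/d = 8.85×10⁻¹² × 2.04×10⁻² / 5.18×10⁻⁴ = 3.48×10⁻¹⁰ F.
E₁ = 1.14×10⁵ V/m.
Isolated ⇒ Q is held fixed. V₂ = Q/C₂ = V₁/19.6; E = V/d, so E₂/E₁ = (V₂/V₁)(d₁/d₂) = 0.0510.
E₂ = 0.0510 × 1.14×10⁵ = 5.82×10³ V/m.

E ≈ 5.82 V/mm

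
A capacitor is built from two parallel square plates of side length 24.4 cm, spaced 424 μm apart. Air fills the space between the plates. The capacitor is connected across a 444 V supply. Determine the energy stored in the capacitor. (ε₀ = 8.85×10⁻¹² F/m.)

A = (24.4 cm)² = 5.95×10⁻² m².
C = ε₀A/d = 8.85×10⁻¹² × 5.95×10⁻² / 4.24×10⁻⁴ = 1.24×10⁻⁹ F.
U = ½CV² = ½ × 1.24×10⁻⁹ × (444)² = 1.22×10⁻⁴ J.

122 μJ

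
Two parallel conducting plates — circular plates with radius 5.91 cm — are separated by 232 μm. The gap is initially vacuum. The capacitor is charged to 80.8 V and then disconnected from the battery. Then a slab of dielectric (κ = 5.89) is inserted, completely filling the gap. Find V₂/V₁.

Isolated ⇒ Q is held fixed.
C₂ = 5.89 C₁ and V = Q/C, so V₂/V₁ = C₁/C₂ = 0.170.

V₂/V₁ ≈ 0.170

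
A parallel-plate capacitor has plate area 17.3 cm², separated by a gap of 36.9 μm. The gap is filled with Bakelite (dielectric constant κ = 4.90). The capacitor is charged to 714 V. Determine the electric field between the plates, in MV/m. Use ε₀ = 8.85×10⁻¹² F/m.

E = V/d = 714 / 3.69×10⁻⁵ = 1.93×10⁷ V/m.

E ≈ 19.3 MV/m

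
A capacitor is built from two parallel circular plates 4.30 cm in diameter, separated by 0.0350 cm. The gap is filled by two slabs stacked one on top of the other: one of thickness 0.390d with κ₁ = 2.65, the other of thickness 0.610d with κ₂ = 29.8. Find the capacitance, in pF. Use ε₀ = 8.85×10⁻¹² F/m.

219 pF

A = π(4.30/2 cm)² = 1.45×10⁻³ m².
Stacked slabs ⇒ two capacitors in series, each with the full plate area.
C₁ = κ₁ε₀A/d₁ = 2.65 × 8.85×10⁻¹² × 1.45×10⁻³ / 1.36×10⁻⁴ = 2.50×10⁻¹⁰ F.
C₂ = κ₂ε₀A/d₂ = 29.8 × 8.85×10⁻¹² × 1.45×10⁻³ / 2.14×10⁻⁴ = 1.79×10⁻⁹ F.
C = (1/C₁ + 1/C₂)⁻¹ = 2.19×10⁻¹⁰ F.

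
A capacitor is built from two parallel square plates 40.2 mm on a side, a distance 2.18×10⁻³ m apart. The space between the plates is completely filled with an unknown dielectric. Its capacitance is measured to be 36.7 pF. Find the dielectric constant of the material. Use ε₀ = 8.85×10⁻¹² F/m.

κ ≈ 5.59

A = (40.2 mm)² = 1.62×10⁻³ m².
κ = Cd/(ε₀A) = 3.67×10⁻¹¹ × 2.18×10⁻³ / (8.85×10⁻¹² × 1.62×10⁻³) = 5.59.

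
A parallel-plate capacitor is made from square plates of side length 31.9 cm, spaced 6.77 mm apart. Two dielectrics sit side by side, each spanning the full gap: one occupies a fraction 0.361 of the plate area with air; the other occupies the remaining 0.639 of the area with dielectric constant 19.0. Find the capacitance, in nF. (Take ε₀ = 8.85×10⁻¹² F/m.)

1.66 nF

A = (31.9 cm)² = 0.102 m².
Side-by-side slabs ⇒ two capacitors in parallel, each spanning the full gap.
C₁ = κ₁ε₀A₁/d = 1.00 × 8.85×10⁻¹² × 3.67×10⁻² / 6.77×10⁻³ = 4.80×10⁻¹¹ F.
C₂ = κ₂ε₀A₂/d = 19.0 × 8.85×10⁻¹² × 6.50×10⁻² / 6.77×10⁻³ = 1.62×10⁻⁹ F.
C = C₁ + C₂ = 1.66×10⁻⁹ F.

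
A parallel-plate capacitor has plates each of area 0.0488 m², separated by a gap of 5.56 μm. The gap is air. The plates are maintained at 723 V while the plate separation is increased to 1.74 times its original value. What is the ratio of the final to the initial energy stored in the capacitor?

U₂/U₁ ≈ 0.575

Battery connected ⇒ V is held fixed.
C₂ = 0.575 C₁ and U = ½CV², so U₂/U₁ = C₂/C₁ = 0.575.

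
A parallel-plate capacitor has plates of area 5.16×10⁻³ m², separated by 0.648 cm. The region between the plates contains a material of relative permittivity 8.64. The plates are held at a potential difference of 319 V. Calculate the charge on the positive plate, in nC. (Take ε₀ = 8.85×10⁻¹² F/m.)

Q ≈ 19.4 nC

C = κε₀A/d = 8.64 × 8.85×10⁻¹² × 5.16×10⁻³ / 6.48×10⁻³ = 6.09×10⁻¹¹ F.
Q = CV = 6.09×10⁻¹¹ × 319 = 1.94×10⁻⁸ C.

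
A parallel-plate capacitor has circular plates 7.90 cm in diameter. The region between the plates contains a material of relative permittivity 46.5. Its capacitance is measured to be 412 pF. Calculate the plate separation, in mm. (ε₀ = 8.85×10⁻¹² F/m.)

d ≈ 4.90 mm

A = π(7.90/2 cm)² = 4.90×10⁻³ m².
d = κε₀A/C = 46.5 × 8.85×10⁻¹² × 4.90×10⁻³ / 4.12×10⁻¹⁰ = 4.90×10⁻³ m.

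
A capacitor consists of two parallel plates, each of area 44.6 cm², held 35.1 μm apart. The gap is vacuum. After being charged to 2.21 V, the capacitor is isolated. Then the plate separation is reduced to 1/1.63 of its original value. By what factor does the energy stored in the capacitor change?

U₂/U₁ ≈ 0.613

Isolated ⇒ Q is held fixed.
C₂ = 1.63 C₁ and U = Q²/(2C), so U₂/U₁ = C₁/C₂ = 0.613.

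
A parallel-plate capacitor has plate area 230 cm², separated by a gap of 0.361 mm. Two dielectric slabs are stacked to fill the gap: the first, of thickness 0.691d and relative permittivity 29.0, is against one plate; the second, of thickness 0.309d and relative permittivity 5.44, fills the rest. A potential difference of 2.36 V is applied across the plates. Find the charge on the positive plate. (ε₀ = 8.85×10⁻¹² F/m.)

Q ≈ 16.5 nC

A = 230 cm² = 2.30×10⁻² m².
Stacked slabs ⇒ two capacitors in series, each with the full plate area.
C₁ = κ₁ε₀A/d₁ = 29.0 × 8.85×10⁻¹² × 2.30×10⁻² / 2.49×10⁻⁴ = 2.37×10⁻⁸ F.
C₂ = κ₂ε₀A/d₂ = 5.44 × 8.85×10⁻¹² × 2.30×10⁻² / 1.12×10⁻⁴ = 9.93×10⁻⁹ F.
C = (1/C₁ + 1/C₂)⁻¹ = 6.99×10⁻⁹ F.
Q = CV = 6.99×10⁻⁹ × 2.36 = 1.65×10⁻⁸ C.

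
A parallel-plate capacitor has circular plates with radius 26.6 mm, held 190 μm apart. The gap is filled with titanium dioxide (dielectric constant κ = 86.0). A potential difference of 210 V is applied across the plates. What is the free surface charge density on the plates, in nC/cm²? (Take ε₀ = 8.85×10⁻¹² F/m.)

σ ≈ 84.1 nC/cm²

A = π(26.6 mm)² = 2.22×10⁻³ m².
C = κε₀A/d = 86.0 × 8.85×10⁻¹² × 2.22×10⁻³ / 1.90×10⁻⁴ = 8.90×10⁻⁹ F.
σ = Q/A = CV/A = 8.90×10⁻⁹ × 210 / 2.22×10⁻³ = 8.41×10⁻⁴ C/m².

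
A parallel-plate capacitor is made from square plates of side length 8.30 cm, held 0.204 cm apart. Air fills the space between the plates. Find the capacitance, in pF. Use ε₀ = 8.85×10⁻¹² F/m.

29.9 pF

A = (8.30 cm)² = 6.89×10⁻³ m².
C = ε₀A/d = 8.85×10⁻¹² × 6.89×10⁻³ / 2.04×10⁻³ = 2.99×10⁻¹¹ F.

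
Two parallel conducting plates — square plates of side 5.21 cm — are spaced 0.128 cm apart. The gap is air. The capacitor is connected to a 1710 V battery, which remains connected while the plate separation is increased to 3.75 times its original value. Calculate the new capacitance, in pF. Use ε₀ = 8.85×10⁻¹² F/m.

A = (5.21 cm)² = 2.71×10⁻³ m².
Initially C₁ = ε₀A/d = 8.85×10⁻¹² × 2.71×10⁻³ / 1.28×10⁻³ = 1.88×10⁻¹¹ F.
C = ε₀A/d scales as 1/d, so C₂/C₁ = d₁/d₂ = 1/3.75 = 0.267.
C₂ = 0.267 × 1.88×10⁻¹¹ = 5.00×10⁻¹² F.

5.00 pF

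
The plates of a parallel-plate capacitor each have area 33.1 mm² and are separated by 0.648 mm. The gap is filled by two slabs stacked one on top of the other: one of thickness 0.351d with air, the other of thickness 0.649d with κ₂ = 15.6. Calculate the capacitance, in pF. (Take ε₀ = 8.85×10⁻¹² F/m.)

A = 33.1 mm² = 3.31×10⁻⁵ m².
Stacked slabs ⇒ two capacitors in series, each with the full plate area.
C₁ = κ₁ε₀A/d₁ = 1.00 × 8.85×10⁻¹² × 3.31×10⁻⁵ / 2.27×10⁻⁴ = 1.29×10⁻¹² F.
C₂ = κ₂ε₀A/d₂ = 15.6 × 8.85×10⁻¹² × 3.31×10⁻⁵ / 4.21×10⁻⁴ = 1.09×10⁻¹¹ F.
C = (1/C₁ + 1/C₂)⁻¹ = 1.15×10⁻¹² F.

C ≈ 1.15 pF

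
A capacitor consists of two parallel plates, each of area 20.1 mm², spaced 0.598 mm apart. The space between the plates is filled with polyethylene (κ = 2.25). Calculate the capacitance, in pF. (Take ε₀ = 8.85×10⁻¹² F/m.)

0.669 pF

A = 20.1 mm² = 2.01×10⁻⁵ m².
C = κε₀A/d = 2.25 × 8.85×10⁻¹² × 2.01×10⁻⁵ / 5.98×10⁻⁴ = 6.69×10⁻¹³ F.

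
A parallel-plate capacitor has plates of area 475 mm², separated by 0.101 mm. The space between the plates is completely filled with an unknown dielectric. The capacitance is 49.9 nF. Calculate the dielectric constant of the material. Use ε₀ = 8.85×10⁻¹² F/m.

A = 475 mm² = 4.75×10⁻⁴ m².
κ = Cd/(ε₀A) = 4.99×10⁻⁸ × 1.01×10⁻⁴ / (8.85×10⁻¹² × 4.75×10⁻⁴) = 1199.

1199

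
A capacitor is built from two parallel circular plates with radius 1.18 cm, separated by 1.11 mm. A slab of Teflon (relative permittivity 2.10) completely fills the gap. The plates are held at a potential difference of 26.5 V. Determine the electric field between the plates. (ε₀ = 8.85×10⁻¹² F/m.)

E = V/d = 26.5 / 1.11×10⁻³ = 2.39×10⁴ V/m.

E ≈ 23.9 kV/m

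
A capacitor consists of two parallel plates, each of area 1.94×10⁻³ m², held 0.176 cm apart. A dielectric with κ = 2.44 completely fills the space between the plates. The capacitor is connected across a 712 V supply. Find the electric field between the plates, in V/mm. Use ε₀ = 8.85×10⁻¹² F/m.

E = V/d = 712 / 1.76×10⁻³ = 4.05×10⁵ V/m.

405 V/mm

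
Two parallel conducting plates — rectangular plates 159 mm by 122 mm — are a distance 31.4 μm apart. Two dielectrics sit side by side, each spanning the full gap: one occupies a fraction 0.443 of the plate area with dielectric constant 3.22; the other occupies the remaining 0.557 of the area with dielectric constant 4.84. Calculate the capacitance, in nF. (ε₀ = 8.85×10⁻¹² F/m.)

C ≈ 22.5 nF

A = 159 × 122 mm² = 1.94×10⁻² m².
Side-by-side slabs ⇒ two capacitors in parallel, each spanning the full gap.
C₁ = κ₁ε₀A₁/d = 3.22 × 8.85×10⁻¹² × 8.59×10⁻³ / 3.14×10⁻⁵ = 7.80×10⁻⁹ F.
C₂ = κ₂ε₀A₂/d = 4.84 × 8.85×10⁻¹² × 1.08×10⁻² / 3.14×10⁻⁵ = 1.47×10⁻⁸ F.
C = C₁ + C₂ = 2.25×10⁻⁸ F.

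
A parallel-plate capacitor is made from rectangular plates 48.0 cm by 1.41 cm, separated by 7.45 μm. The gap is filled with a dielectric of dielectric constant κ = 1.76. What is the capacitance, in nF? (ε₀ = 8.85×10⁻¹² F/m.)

C ≈ 14.2 nF

A = 48.0 × 1.41 cm² = 6.77×10⁻³ m².
C = κε₀A/d = 1.76 × 8.85×10⁻¹² × 6.77×10⁻³ / 7.45×10⁻⁶ = 1.42×10⁻⁸ F.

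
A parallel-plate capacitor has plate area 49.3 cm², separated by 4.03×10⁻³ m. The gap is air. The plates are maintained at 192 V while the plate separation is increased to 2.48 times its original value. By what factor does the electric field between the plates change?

Battery connected ⇒ V is held fixed.
E = V/d, so E₂/E₁ = d₁/d₂ = 0.403.

E₂/E₁ ≈ 0.403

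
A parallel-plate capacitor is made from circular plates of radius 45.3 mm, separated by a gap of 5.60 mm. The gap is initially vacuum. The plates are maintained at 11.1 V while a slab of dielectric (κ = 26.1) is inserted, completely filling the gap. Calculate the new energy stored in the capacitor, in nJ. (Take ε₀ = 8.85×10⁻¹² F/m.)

16.4 nJ

A = π(45.3 mm)² = 6.45×10⁻³ m².
Initially C₁ = ε₀A/d = 8.85×10⁻¹² × 6.45×10⁻³ / 5.60×10⁻³ = 1.02×10⁻¹¹ F.
U₁ = 6.28×10⁻¹⁰ J.
Battery connected ⇒ V is held fixed. C₂ = 26.1 C₁ and U = ½CV², so U₂/U₁ = C₂/C₁ = 26.1.
U₂ = 26.1 × 6.28×10⁻¹⁰ = 1.64×10⁻⁸ J.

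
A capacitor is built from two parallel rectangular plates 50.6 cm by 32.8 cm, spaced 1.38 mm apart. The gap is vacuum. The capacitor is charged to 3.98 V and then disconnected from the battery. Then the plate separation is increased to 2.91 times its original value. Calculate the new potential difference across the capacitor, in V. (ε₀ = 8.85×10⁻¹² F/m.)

A = 50.6 × 32.8 cm² = 0.166 m².
Initially C₁ = ε₀A/d = 8.85×10⁻¹² × 0.166 / 1.38×10⁻³ = 1.06×10⁻⁹ F.
V₁ = 3.98 V.
Isolated ⇒ Q is held fixed. C₂ = 0.344 C₁ and V = Q/C, so V₂/V₁ = C₁/C₂ = 2.91.
V₂ = 2.91 × 3.98 = 11.6 V.

V ≈ 11.6 V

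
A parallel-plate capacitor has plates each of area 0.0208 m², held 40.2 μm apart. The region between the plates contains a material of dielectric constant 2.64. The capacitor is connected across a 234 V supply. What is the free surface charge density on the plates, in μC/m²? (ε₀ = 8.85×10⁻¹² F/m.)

C = κε₀A/d = 2.64 × 8.85×10⁻¹² × 2.08×10⁻² / 4.02×10⁻⁵ = 1.21×10⁻⁸ F.
σ = Q/A = CV/A = 1.21×10⁻⁸ × 234 / 2.08×10⁻² = 1.36×10⁻⁴ C/m².

σ ≈ 136 μC/m²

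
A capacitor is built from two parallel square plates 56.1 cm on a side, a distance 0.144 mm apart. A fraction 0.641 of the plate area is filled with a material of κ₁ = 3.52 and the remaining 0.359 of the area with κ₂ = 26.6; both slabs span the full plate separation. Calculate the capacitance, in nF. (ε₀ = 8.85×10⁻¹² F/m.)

A = (56.1 cm)² = 0.315 m².
Side-by-side slabs ⇒ two capacitors in parallel, each spanning the full gap.
C₁ = κ₁ε₀A₁/d = 3.52 × 8.85×10⁻¹² × 0.202 / 1.44×10⁻⁴ = 4.36×10⁻⁸ F.
C₂ = κ₂ε₀A₂/d = 26.6 × 8.85×10⁻¹² × 0.113 / 1.44×10⁻⁴ = 1.85×10⁻⁷ F.
C = C₁ + C₂ = 2.28×10⁻⁷ F.

228 nF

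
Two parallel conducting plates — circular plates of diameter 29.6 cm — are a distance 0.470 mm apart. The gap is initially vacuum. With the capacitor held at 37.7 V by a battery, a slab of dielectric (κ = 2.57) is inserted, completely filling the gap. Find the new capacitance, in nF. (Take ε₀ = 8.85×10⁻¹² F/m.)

A = π(29.6/2 cm)² = 6.88×10⁻² m².
Initially C₁ = ε₀A/d = 8.85×10⁻¹² × 6.88×10⁻² / 4.70×10⁻⁴ = 1.30×10⁻⁹ F.
C = κε₀A/d scales with κ, so C₂/C₁ = κ = 2.57.
C₂ = 2.57 × 1.30×10⁻⁹ = 3.33×10⁻⁹ F.

3.33 nF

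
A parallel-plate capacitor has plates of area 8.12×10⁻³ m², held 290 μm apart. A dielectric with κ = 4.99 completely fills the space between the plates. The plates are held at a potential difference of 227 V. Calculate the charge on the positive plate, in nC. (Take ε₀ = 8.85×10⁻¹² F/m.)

281 nC

C = κε₀A/d = 4.99 × 8.85×10⁻¹² × 8.12×10⁻³ / 2.90×10⁻⁴ = 1.24×10⁻⁹ F.
Q = CV = 1.24×10⁻⁹ × 227 = 2.81×10⁻⁷ C.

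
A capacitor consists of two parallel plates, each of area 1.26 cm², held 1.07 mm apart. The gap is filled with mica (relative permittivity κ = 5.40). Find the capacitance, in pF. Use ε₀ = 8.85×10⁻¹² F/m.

A = 1.26 cm² = 1.26×10⁻⁴ m².
C = κε₀A/d = 5.40 × 8.85×10⁻¹² × 1.26×10⁻⁴ / 1.07×10⁻³ = 5.63×10⁻¹² F.

C ≈ 5.63 pF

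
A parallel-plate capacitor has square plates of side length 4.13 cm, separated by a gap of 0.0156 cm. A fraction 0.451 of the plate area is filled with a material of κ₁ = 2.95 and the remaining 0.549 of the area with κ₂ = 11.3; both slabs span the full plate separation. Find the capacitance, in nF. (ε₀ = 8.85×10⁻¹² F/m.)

A = (4.13 cm)² = 1.71×10⁻³ m².
Side-by-side slabs ⇒ two capacitors in parallel, each spanning the full gap.
C₁ = κ₁ε₀A₁/d = 2.95 × 8.85×10⁻¹² × 7.69×10⁻⁴ / 1.56×10⁻⁴ = 1.29×10⁻¹⁰ F.
C₂ = κ₂ε₀A₂/d = 11.3 × 8.85×10⁻¹² × 9.36×10⁻⁴ / 1.56×10⁻⁴ = 6.00×10⁻¹⁰ F.
C = C₁ + C₂ = 7.29×10⁻¹⁰ F.

C ≈ 0.729 nF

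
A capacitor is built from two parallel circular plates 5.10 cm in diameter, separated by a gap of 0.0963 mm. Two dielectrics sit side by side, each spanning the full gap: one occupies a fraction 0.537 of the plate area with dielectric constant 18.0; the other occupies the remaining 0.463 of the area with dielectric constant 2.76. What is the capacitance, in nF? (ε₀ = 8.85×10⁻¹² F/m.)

C ≈ 2.05 nF

A = π(5.10/2 cm)² = 2.04×10⁻³ m².
Side-by-side slabs ⇒ two capacitors in parallel, each spanning the full gap.
C₁ = κ₁ε₀A₁/d = 18.0 × 8.85×10⁻¹² × 1.10×10⁻³ / 9.63×10⁻⁵ = 1.81×10⁻⁹ F.
C₂ = κ₂ε₀A₂/d = 2.76 × 8.85×10⁻¹² × 9.46×10⁻⁴ / 9.63×10⁻⁵ = 2.40×10⁻¹⁰ F.
C = C₁ + C₂ = 2.05×10⁻⁹ F.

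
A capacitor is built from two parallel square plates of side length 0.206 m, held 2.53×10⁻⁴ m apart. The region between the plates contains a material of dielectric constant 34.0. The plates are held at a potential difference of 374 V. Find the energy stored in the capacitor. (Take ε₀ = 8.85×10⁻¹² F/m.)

3.53 mJ

A = (0.206 m)² = 4.24×10⁻² m².
C = κε₀A/d = 34.0 × 8.85×10⁻¹² × 4.24×10⁻² / 2.53×10⁻⁴ = 5.05×10⁻⁸ F.
U = ½CV² = ½ × 5.05×10⁻⁸ × (374)² = 3.53×10⁻³ J.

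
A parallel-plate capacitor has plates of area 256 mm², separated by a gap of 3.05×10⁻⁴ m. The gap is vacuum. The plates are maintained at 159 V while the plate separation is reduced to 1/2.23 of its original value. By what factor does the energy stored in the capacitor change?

Battery connected ⇒ V is held fixed.
C₂ = 2.23 C₁ and U = ½CV², so U₂/U₁ = C₂/C₁ = 2.23.

2.23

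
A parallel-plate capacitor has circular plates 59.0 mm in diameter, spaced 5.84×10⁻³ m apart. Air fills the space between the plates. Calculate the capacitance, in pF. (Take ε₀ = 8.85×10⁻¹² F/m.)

C ≈ 4.14 pF

A = π(59.0/2 mm)² = 2.73×10⁻³ m².
C = ε₀A/d = 8.85×10⁻¹² × 2.73×10⁻³ / 5.84×10⁻³ = 4.14×10⁻¹² F.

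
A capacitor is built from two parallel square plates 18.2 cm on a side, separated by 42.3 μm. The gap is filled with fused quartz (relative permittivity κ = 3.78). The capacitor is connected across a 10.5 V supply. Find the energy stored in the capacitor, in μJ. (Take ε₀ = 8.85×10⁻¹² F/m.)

1.44 μJ

A = (18.2 cm)² = 3.31×10⁻² m².
C = κε₀A/d = 3.78 × 8.85×10⁻¹² × 3.31×10⁻² / 4.23×10⁻⁵ = 2.62×10⁻⁸ F.
U = ½CV² = ½ × 2.62×10⁻⁸ × (10.5)² = 1.44×10⁻⁶ J.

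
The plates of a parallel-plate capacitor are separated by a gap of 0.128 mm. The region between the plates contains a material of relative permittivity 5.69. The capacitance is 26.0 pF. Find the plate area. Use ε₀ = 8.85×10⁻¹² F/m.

A ≈ 66.1 mm²

A = Cd/(κε₀) = 2.60×10⁻¹¹ × 1.28×10⁻⁴ / (5.69 × 8.85×10⁻¹²) = 6.61×10⁻⁵ m².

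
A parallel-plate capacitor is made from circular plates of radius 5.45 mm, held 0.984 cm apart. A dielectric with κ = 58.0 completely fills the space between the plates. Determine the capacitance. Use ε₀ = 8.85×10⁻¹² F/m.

C ≈ 4.87 pF

A = π(5.45 mm)² = 9.33×10⁻⁵ m².
C = κε₀A/d = 58.0 × 8.85×10⁻¹² × 9.33×10⁻⁵ / 9.84×10⁻³ = 4.87×10⁻¹² F.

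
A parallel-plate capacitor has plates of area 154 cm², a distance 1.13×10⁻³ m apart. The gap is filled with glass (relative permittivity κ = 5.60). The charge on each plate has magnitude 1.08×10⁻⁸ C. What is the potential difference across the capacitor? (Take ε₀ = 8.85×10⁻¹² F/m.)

A = 154 cm² = 1.54×10⁻² m².
C = κε₀A/d = 5.60 × 8.85×10⁻¹² × 1.54×10⁻² / 1.13×10⁻³ = 6.75×10⁻¹⁰ F.
V = Q/C = 1.08×10⁻⁸ / 6.75×10⁻¹⁰ = 16.0 V.

V ≈ 16.0 V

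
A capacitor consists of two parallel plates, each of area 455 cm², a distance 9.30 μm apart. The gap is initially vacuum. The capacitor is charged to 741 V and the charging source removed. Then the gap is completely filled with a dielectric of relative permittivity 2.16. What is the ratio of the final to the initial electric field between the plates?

E₂/E₁ ≈ 0.463

Isolated ⇒ Q is held fixed.
V₂ = Q/C₂ = V₁/2.16; E = V/d, so E₂/E₁ = (V₂/V₁)(d₁/d₂) = 0.463.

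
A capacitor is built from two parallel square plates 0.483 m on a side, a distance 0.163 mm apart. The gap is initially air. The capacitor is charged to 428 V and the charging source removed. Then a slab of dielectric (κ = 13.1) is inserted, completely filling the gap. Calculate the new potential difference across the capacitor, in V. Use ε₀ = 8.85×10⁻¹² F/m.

A = (0.483 m)² = 0.233 m².
Initially C₁ = ε₀A/d = 8.85×10⁻¹² × 0.233 / 1.63×10⁻⁴ = 1.27×10⁻⁸ F.
V₁ = 4.28×10² V.
Isolated ⇒ Q is held fixed. C₂ = 13.1 C₁ and V = Q/C, so V₂/V₁ = C₁/C₂ = 0.0763.
V₂ = 0.0763 × 4.28×10² = 32.7 V.

32.7 V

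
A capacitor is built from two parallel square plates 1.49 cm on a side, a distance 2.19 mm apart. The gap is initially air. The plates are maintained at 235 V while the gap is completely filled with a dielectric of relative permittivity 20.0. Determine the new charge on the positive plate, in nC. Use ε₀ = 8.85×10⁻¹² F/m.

Q ≈ 4.22 nC

A = (1.49 cm)² = 2.22×10⁻⁴ m².
Initially C₁ = ε₀A/d = 8.85×10⁻¹² × 2.22×10⁻⁴ / 2.19×10⁻³ = 8.97×10⁻¹³ F.
Q₁ = 2.11×10⁻¹⁰ C.
Battery connected ⇒ V is held fixed. C₂ = 20.0 C₁ and Q = CV, so Q₂/Q₁ = C₂/C₁ = 20.0.
Q₂ = 20.0 × 2.11×10⁻¹⁰ = 4.22×10⁻⁹ C.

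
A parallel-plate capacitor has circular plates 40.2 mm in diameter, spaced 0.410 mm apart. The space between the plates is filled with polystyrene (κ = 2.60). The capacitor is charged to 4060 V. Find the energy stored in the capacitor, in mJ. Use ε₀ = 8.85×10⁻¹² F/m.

A = π(40.2/2 mm)² = 1.27×10⁻³ m².
C = κε₀A/d = 2.60 × 8.85×10⁻¹² × 1.27×10⁻³ / 4.10×10⁻⁴ = 7.12×10⁻¹¹ F.
U = ½CV² = ½ × 7.12×10⁻¹¹ × (4060)² = 5.87×10⁻⁴ J.

U ≈ 0.587 mJ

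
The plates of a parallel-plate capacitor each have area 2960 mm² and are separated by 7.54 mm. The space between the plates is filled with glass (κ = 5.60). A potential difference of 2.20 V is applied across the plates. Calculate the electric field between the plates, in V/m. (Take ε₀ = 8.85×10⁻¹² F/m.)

E = V/d = 2.20 / 7.54×10⁻³ = 2.92×10² V/m.

E ≈ 292 V/m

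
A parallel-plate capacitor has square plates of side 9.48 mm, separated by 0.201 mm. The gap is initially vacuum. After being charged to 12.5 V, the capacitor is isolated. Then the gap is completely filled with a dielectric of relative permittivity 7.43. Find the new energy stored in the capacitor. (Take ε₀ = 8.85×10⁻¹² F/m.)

U ≈ 41.6 pJ

A = (9.48 mm)² = 8.99×10⁻⁵ m².
Initially C₁ = ε₀A/d = 8.85×10⁻¹² × 8.99×10⁻⁵ / 2.01×10⁻⁴ = 3.96×10⁻¹² F.
U₁ = 3.09×10⁻¹⁰ J.
Isolated ⇒ Q is held fixed. C₂ = 7.43 C₁ and U = Q²/(2C), so U₂/U₁ = C₁/C₂ = 0.135.
U₂ = 0.135 × 3.09×10⁻¹⁰ = 4.16×10⁻¹¹ J.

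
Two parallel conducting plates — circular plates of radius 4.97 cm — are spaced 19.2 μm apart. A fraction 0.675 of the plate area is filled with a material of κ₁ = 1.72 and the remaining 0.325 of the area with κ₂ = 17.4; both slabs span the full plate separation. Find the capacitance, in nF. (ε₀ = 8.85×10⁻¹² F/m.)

24.4 nF

A = π(4.97 cm)² = 7.76×10⁻³ m².
Side-by-side slabs ⇒ two capacitors in parallel, each spanning the full gap.
C₁ = κ₁ε₀A₁/d = 1.72 × 8.85×10⁻¹² × 5.24×10⁻³ / 1.92×10⁻⁵ = 4.15×10⁻⁹ F.
C₂ = κ₂ε₀A₂/d = 17.4 × 8.85×10⁻¹² × 2.52×10⁻³ / 1.92×10⁻⁵ = 2.02×10⁻⁸ F.
C = C₁ + C₂ = 2.44×10⁻⁸ F.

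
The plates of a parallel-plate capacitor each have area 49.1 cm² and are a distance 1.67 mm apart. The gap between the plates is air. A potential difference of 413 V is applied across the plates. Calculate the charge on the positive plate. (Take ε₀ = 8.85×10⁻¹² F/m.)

10.7 nC

A = 49.1 cm² = 4.91×10⁻³ m².
C = ε₀A/d = 8.85×10⁻¹² × 4.91×10⁻³ / 1.67×10⁻³ = 2.60×10⁻¹¹ F.
Q = CV = 2.60×10⁻¹¹ × 413 = 1.07×10⁻⁸ C.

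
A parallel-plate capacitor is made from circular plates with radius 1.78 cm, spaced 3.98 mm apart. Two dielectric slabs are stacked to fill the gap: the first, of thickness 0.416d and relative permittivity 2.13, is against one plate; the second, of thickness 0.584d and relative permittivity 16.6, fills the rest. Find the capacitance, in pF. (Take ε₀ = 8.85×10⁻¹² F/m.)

A = π(1.78 cm)² = 9.95×10⁻⁴ m².
Stacked slabs ⇒ two capacitors in series, each with the full plate area.
C₁ = κ₁ε₀A/d₁ = 2.13 × 8.85×10⁻¹² × 9.95×10⁻⁴ / 1.66×10⁻³ = 1.13×10⁻¹¹ F.
C₂ = κ₂ε₀A/d₂ = 16.6 × 8.85×10⁻¹² × 9.95×10⁻⁴ / 2.32×10⁻³ = 6.29×10⁻¹¹ F.
C = (1/C₁ + 1/C₂)⁻¹ = 9.60×10⁻¹² F.

9.60 pF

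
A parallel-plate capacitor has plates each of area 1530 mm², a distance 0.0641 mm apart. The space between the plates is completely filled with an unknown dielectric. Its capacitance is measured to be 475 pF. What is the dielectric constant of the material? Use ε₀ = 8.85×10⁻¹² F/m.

κ ≈ 2.25

A = 1530 mm² = 1.53×10⁻³ m².
κ = Cd/(ε₀A) = 4.75×10⁻¹⁰ × 6.41×10⁻⁵ / (8.85×10⁻¹² × 1.53×10⁻³) = 2.25.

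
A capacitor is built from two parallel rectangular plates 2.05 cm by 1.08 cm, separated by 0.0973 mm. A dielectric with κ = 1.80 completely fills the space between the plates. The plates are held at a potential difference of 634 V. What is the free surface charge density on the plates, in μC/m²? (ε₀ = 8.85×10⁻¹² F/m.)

104 μC/m²

A = 2.05 × 1.08 cm² = 2.21×10⁻⁴ m².
C = κε₀A/d = 1.80 × 8.85×10⁻¹² × 2.21×10⁻⁴ / 9.73×10⁻⁵ = 3.62×10⁻¹¹ F.
σ = Q/A = CV/A = 3.62×10⁻¹¹ × 634 / 2.21×10⁻⁴ = 1.04×10⁻⁴ C/m².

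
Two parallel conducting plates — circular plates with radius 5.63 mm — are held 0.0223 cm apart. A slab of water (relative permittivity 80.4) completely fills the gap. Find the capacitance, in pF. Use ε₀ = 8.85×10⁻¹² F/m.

318 pF

A = π(5.63 mm)² = 9.96×10⁻⁵ m².
C = κε₀A/d = 80.4 × 8.85×10⁻¹² × 9.96×10⁻⁵ / 2.23×10⁻⁴ = 3.18×10⁻¹⁰ F.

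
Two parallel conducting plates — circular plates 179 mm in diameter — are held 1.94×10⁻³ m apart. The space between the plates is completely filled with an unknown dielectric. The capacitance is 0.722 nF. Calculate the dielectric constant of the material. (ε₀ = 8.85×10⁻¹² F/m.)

A = π(179/2 mm)² = 2.52×10⁻² m².
κ = Cd/(ε₀A) = 7.22×10⁻¹⁰ × 1.94×10⁻³ / (8.85×10⁻¹² × 2.52×10⁻²) = 6.29.

6.29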